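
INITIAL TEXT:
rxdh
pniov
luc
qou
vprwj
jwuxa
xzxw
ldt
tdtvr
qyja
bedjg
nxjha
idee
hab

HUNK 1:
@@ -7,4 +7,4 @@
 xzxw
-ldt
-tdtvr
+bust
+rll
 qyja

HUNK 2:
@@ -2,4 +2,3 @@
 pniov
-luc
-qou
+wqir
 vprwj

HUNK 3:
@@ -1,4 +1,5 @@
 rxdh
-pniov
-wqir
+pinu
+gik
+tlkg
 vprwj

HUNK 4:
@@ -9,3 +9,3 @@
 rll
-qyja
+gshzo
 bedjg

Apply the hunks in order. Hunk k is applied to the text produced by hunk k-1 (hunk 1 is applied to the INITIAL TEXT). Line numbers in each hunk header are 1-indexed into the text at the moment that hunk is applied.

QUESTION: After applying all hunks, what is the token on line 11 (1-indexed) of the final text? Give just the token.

Hunk 1: at line 7 remove [ldt,tdtvr] add [bust,rll] -> 14 lines: rxdh pniov luc qou vprwj jwuxa xzxw bust rll qyja bedjg nxjha idee hab
Hunk 2: at line 2 remove [luc,qou] add [wqir] -> 13 lines: rxdh pniov wqir vprwj jwuxa xzxw bust rll qyja bedjg nxjha idee hab
Hunk 3: at line 1 remove [pniov,wqir] add [pinu,gik,tlkg] -> 14 lines: rxdh pinu gik tlkg vprwj jwuxa xzxw bust rll qyja bedjg nxjha idee hab
Hunk 4: at line 9 remove [qyja] add [gshzo] -> 14 lines: rxdh pinu gik tlkg vprwj jwuxa xzxw bust rll gshzo bedjg nxjha idee hab
Final line 11: bedjg

Answer: bedjg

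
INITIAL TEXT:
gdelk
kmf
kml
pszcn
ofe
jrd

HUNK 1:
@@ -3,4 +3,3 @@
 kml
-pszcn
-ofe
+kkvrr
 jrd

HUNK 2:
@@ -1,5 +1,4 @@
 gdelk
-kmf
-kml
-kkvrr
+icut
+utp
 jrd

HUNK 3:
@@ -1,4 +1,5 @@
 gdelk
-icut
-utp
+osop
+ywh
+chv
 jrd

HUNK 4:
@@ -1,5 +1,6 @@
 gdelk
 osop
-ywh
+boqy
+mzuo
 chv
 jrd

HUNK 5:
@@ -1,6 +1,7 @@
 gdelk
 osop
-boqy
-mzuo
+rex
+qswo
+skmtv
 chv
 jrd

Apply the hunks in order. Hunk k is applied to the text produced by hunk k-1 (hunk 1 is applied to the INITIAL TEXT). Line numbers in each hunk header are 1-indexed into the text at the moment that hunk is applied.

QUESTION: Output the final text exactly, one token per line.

Hunk 1: at line 3 remove [pszcn,ofe] add [kkvrr] -> 5 lines: gdelk kmf kml kkvrr jrd
Hunk 2: at line 1 remove [kmf,kml,kkvrr] add [icut,utp] -> 4 lines: gdelk icut utp jrd
Hunk 3: at line 1 remove [icut,utp] add [osop,ywh,chv] -> 5 lines: gdelk osop ywh chv jrd
Hunk 4: at line 1 remove [ywh] add [boqy,mzuo] -> 6 lines: gdelk osop boqy mzuo chv jrd
Hunk 5: at line 1 remove [boqy,mzuo] add [rex,qswo,skmtv] -> 7 lines: gdelk osop rex qswo skmtv chv jrd

Answer: gdelk
osop
rex
qswo
skmtv
chv
jrd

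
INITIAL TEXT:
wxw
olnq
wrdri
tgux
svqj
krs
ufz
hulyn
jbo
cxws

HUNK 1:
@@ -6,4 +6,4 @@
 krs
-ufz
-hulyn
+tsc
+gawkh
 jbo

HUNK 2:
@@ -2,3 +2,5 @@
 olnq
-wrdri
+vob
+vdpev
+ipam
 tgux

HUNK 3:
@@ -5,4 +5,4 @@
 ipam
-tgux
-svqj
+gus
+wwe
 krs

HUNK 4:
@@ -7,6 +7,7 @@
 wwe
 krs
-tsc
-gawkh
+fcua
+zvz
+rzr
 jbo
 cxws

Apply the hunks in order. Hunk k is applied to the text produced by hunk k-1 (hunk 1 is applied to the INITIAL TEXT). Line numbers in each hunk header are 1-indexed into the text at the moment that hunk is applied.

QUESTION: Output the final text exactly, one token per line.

Hunk 1: at line 6 remove [ufz,hulyn] add [tsc,gawkh] -> 10 lines: wxw olnq wrdri tgux svqj krs tsc gawkh jbo cxws
Hunk 2: at line 2 remove [wrdri] add [vob,vdpev,ipam] -> 12 lines: wxw olnq vob vdpev ipam tgux svqj krs tsc gawkh jbo cxws
Hunk 3: at line 5 remove [tgux,svqj] add [gus,wwe] -> 12 lines: wxw olnq vob vdpev ipam gus wwe krs tsc gawkh jbo cxws
Hunk 4: at line 7 remove [tsc,gawkh] add [fcua,zvz,rzr] -> 13 lines: wxw olnq vob vdpev ipam gus wwe krs fcua zvz rzr jbo cxws

Answer: wxw
olnq
vob
vdpev
ipam
gus
wwe
krs
fcua
zvz
rzr
jbo
cxws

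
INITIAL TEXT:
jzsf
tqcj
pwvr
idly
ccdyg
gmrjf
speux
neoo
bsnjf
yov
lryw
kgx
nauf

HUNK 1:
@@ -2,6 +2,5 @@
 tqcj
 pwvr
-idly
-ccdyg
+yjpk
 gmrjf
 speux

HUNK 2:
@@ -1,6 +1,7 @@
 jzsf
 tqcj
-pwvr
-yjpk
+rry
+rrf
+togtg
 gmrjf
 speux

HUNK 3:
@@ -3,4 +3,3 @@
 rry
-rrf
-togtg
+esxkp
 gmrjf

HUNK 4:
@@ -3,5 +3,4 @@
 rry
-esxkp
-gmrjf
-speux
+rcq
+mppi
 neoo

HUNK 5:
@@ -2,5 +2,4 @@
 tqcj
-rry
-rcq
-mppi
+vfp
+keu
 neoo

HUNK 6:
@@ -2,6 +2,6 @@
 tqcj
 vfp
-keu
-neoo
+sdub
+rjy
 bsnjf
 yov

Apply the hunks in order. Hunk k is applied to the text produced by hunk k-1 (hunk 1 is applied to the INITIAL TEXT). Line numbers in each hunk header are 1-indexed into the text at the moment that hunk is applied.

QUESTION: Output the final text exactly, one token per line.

Answer: jzsf
tqcj
vfp
sdub
rjy
bsnjf
yov
lryw
kgx
nauf

Derivation:
Hunk 1: at line 2 remove [idly,ccdyg] add [yjpk] -> 12 lines: jzsf tqcj pwvr yjpk gmrjf speux neoo bsnjf yov lryw kgx nauf
Hunk 2: at line 1 remove [pwvr,yjpk] add [rry,rrf,togtg] -> 13 lines: jzsf tqcj rry rrf togtg gmrjf speux neoo bsnjf yov lryw kgx nauf
Hunk 3: at line 3 remove [rrf,togtg] add [esxkp] -> 12 lines: jzsf tqcj rry esxkp gmrjf speux neoo bsnjf yov lryw kgx nauf
Hunk 4: at line 3 remove [esxkp,gmrjf,speux] add [rcq,mppi] -> 11 lines: jzsf tqcj rry rcq mppi neoo bsnjf yov lryw kgx nauf
Hunk 5: at line 2 remove [rry,rcq,mppi] add [vfp,keu] -> 10 lines: jzsf tqcj vfp keu neoo bsnjf yov lryw kgx nauf
Hunk 6: at line 2 remove [keu,neoo] add [sdub,rjy] -> 10 lines: jzsf tqcj vfp sdub rjy bsnjf yov lryw kgx nauf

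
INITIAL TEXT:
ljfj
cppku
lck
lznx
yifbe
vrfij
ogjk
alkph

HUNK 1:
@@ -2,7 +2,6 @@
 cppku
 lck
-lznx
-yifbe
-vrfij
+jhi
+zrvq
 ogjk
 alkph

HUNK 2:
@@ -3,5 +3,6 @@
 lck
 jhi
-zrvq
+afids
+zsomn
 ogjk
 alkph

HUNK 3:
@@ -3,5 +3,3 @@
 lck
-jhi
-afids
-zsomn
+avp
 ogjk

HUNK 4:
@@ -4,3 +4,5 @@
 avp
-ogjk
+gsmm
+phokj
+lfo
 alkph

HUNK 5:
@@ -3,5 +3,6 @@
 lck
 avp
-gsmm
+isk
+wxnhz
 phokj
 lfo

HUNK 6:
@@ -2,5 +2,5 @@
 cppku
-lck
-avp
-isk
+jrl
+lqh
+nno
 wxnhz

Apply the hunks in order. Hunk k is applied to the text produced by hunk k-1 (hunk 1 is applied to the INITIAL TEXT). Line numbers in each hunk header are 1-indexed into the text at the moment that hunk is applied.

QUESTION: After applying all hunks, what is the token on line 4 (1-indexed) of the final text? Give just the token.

Hunk 1: at line 2 remove [lznx,yifbe,vrfij] add [jhi,zrvq] -> 7 lines: ljfj cppku lck jhi zrvq ogjk alkph
Hunk 2: at line 3 remove [zrvq] add [afids,zsomn] -> 8 lines: ljfj cppku lck jhi afids zsomn ogjk alkph
Hunk 3: at line 3 remove [jhi,afids,zsomn] add [avp] -> 6 lines: ljfj cppku lck avp ogjk alkph
Hunk 4: at line 4 remove [ogjk] add [gsmm,phokj,lfo] -> 8 lines: ljfj cppku lck avp gsmm phokj lfo alkph
Hunk 5: at line 3 remove [gsmm] add [isk,wxnhz] -> 9 lines: ljfj cppku lck avp isk wxnhz phokj lfo alkph
Hunk 6: at line 2 remove [lck,avp,isk] add [jrl,lqh,nno] -> 9 lines: ljfj cppku jrl lqh nno wxnhz phokj lfo alkph
Final line 4: lqh

Answer: lqh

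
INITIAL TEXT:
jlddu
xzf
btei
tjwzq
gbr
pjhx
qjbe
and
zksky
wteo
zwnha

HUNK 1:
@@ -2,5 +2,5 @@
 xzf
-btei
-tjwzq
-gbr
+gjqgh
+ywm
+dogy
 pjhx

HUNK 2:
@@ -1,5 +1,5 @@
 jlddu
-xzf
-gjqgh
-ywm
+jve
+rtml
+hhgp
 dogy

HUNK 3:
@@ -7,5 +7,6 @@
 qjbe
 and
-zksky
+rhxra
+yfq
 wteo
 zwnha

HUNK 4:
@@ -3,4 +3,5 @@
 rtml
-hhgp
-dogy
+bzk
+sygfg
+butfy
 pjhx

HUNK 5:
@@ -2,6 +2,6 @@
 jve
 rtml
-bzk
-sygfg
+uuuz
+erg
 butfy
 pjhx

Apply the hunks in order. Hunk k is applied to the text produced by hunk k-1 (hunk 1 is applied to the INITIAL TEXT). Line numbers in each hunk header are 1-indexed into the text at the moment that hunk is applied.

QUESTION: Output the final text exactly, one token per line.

Hunk 1: at line 2 remove [btei,tjwzq,gbr] add [gjqgh,ywm,dogy] -> 11 lines: jlddu xzf gjqgh ywm dogy pjhx qjbe and zksky wteo zwnha
Hunk 2: at line 1 remove [xzf,gjqgh,ywm] add [jve,rtml,hhgp] -> 11 lines: jlddu jve rtml hhgp dogy pjhx qjbe and zksky wteo zwnha
Hunk 3: at line 7 remove [zksky] add [rhxra,yfq] -> 12 lines: jlddu jve rtml hhgp dogy pjhx qjbe and rhxra yfq wteo zwnha
Hunk 4: at line 3 remove [hhgp,dogy] add [bzk,sygfg,butfy] -> 13 lines: jlddu jve rtml bzk sygfg butfy pjhx qjbe and rhxra yfq wteo zwnha
Hunk 5: at line 2 remove [bzk,sygfg] add [uuuz,erg] -> 13 lines: jlddu jve rtml uuuz erg butfy pjhx qjbe and rhxra yfq wteo zwnha

Answer: jlddu
jve
rtml
uuuz
erg
butfy
pjhx
qjbe
and
rhxra
yfq
wteo
zwnha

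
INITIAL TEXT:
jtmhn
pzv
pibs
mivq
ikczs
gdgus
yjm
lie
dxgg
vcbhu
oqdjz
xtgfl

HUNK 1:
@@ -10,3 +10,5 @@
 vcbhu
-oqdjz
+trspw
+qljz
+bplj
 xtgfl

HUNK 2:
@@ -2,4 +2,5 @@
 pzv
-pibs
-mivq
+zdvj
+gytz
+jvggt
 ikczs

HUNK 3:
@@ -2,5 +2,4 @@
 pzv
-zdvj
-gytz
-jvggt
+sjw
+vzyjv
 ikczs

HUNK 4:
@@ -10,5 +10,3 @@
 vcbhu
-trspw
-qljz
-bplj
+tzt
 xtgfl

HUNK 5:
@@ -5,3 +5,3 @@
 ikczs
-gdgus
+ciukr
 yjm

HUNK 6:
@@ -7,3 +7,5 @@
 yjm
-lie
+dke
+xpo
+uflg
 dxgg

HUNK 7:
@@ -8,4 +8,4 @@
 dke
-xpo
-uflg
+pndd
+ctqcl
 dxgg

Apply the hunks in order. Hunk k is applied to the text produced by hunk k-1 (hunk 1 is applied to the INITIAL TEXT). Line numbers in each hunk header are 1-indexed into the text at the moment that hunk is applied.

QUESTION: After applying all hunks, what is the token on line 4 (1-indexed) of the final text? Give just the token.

Answer: vzyjv

Derivation:
Hunk 1: at line 10 remove [oqdjz] add [trspw,qljz,bplj] -> 14 lines: jtmhn pzv pibs mivq ikczs gdgus yjm lie dxgg vcbhu trspw qljz bplj xtgfl
Hunk 2: at line 2 remove [pibs,mivq] add [zdvj,gytz,jvggt] -> 15 lines: jtmhn pzv zdvj gytz jvggt ikczs gdgus yjm lie dxgg vcbhu trspw qljz bplj xtgfl
Hunk 3: at line 2 remove [zdvj,gytz,jvggt] add [sjw,vzyjv] -> 14 lines: jtmhn pzv sjw vzyjv ikczs gdgus yjm lie dxgg vcbhu trspw qljz bplj xtgfl
Hunk 4: at line 10 remove [trspw,qljz,bplj] add [tzt] -> 12 lines: jtmhn pzv sjw vzyjv ikczs gdgus yjm lie dxgg vcbhu tzt xtgfl
Hunk 5: at line 5 remove [gdgus] add [ciukr] -> 12 lines: jtmhn pzv sjw vzyjv ikczs ciukr yjm lie dxgg vcbhu tzt xtgfl
Hunk 6: at line 7 remove [lie] add [dke,xpo,uflg] -> 14 lines: jtmhn pzv sjw vzyjv ikczs ciukr yjm dke xpo uflg dxgg vcbhu tzt xtgfl
Hunk 7: at line 8 remove [xpo,uflg] add [pndd,ctqcl] -> 14 lines: jtmhn pzv sjw vzyjv ikczs ciukr yjm dke pndd ctqcl dxgg vcbhu tzt xtgfl
Final line 4: vzyjv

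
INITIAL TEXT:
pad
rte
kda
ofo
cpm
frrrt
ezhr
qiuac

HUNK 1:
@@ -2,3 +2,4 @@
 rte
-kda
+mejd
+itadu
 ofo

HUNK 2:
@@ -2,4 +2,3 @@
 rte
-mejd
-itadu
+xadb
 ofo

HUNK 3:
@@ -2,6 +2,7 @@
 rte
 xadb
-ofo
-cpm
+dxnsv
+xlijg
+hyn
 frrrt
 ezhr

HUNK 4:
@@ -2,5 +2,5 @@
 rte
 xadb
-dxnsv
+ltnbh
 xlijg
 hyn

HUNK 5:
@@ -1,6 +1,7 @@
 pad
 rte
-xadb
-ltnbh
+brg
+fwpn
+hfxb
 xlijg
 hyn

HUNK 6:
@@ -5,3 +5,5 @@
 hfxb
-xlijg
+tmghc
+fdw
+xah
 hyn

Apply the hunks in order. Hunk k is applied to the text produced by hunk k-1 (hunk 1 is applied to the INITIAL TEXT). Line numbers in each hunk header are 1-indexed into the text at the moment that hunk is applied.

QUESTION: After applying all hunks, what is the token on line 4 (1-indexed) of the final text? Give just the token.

Answer: fwpn

Derivation:
Hunk 1: at line 2 remove [kda] add [mejd,itadu] -> 9 lines: pad rte mejd itadu ofo cpm frrrt ezhr qiuac
Hunk 2: at line 2 remove [mejd,itadu] add [xadb] -> 8 lines: pad rte xadb ofo cpm frrrt ezhr qiuac
Hunk 3: at line 2 remove [ofo,cpm] add [dxnsv,xlijg,hyn] -> 9 lines: pad rte xadb dxnsv xlijg hyn frrrt ezhr qiuac
Hunk 4: at line 2 remove [dxnsv] add [ltnbh] -> 9 lines: pad rte xadb ltnbh xlijg hyn frrrt ezhr qiuac
Hunk 5: at line 1 remove [xadb,ltnbh] add [brg,fwpn,hfxb] -> 10 lines: pad rte brg fwpn hfxb xlijg hyn frrrt ezhr qiuac
Hunk 6: at line 5 remove [xlijg] add [tmghc,fdw,xah] -> 12 lines: pad rte brg fwpn hfxb tmghc fdw xah hyn frrrt ezhr qiuac
Final line 4: fwpn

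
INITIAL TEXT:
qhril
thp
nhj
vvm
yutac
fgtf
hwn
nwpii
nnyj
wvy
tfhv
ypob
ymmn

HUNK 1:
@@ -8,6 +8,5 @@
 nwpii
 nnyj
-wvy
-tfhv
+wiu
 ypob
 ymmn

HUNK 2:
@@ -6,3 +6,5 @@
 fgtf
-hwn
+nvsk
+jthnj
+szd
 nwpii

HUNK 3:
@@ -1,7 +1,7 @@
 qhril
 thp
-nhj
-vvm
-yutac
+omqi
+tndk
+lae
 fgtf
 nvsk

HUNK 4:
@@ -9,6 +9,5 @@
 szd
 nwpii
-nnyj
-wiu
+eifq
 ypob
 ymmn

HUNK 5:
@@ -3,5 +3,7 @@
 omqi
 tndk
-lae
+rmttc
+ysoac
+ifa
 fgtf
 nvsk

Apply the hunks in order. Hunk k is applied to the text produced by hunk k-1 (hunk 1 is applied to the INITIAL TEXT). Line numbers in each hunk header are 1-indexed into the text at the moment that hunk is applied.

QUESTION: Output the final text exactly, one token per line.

Hunk 1: at line 8 remove [wvy,tfhv] add [wiu] -> 12 lines: qhril thp nhj vvm yutac fgtf hwn nwpii nnyj wiu ypob ymmn
Hunk 2: at line 6 remove [hwn] add [nvsk,jthnj,szd] -> 14 lines: qhril thp nhj vvm yutac fgtf nvsk jthnj szd nwpii nnyj wiu ypob ymmn
Hunk 3: at line 1 remove [nhj,vvm,yutac] add [omqi,tndk,lae] -> 14 lines: qhril thp omqi tndk lae fgtf nvsk jthnj szd nwpii nnyj wiu ypob ymmn
Hunk 4: at line 9 remove [nnyj,wiu] add [eifq] -> 13 lines: qhril thp omqi tndk lae fgtf nvsk jthnj szd nwpii eifq ypob ymmn
Hunk 5: at line 3 remove [lae] add [rmttc,ysoac,ifa] -> 15 lines: qhril thp omqi tndk rmttc ysoac ifa fgtf nvsk jthnj szd nwpii eifq ypob ymmn

Answer: qhril
thp
omqi
tndk
rmttc
ysoac
ifa
fgtf
nvsk
jthnj
szd
nwpii
eifq
ypob
ymmn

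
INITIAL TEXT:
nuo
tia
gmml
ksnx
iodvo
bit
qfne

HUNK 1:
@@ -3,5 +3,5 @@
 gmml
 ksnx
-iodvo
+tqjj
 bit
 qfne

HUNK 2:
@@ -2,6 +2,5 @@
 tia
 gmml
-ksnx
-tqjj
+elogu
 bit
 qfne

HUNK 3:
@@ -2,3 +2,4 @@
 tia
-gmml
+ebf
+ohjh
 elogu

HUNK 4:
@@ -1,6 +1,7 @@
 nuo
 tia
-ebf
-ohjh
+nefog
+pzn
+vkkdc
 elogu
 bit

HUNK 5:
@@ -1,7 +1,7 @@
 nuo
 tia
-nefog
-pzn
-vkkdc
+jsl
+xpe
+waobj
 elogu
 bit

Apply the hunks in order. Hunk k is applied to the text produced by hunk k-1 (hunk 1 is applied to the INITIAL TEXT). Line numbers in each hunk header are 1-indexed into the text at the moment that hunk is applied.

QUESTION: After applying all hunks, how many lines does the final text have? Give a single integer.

Hunk 1: at line 3 remove [iodvo] add [tqjj] -> 7 lines: nuo tia gmml ksnx tqjj bit qfne
Hunk 2: at line 2 remove [ksnx,tqjj] add [elogu] -> 6 lines: nuo tia gmml elogu bit qfne
Hunk 3: at line 2 remove [gmml] add [ebf,ohjh] -> 7 lines: nuo tia ebf ohjh elogu bit qfne
Hunk 4: at line 1 remove [ebf,ohjh] add [nefog,pzn,vkkdc] -> 8 lines: nuo tia nefog pzn vkkdc elogu bit qfne
Hunk 5: at line 1 remove [nefog,pzn,vkkdc] add [jsl,xpe,waobj] -> 8 lines: nuo tia jsl xpe waobj elogu bit qfne
Final line count: 8

Answer: 8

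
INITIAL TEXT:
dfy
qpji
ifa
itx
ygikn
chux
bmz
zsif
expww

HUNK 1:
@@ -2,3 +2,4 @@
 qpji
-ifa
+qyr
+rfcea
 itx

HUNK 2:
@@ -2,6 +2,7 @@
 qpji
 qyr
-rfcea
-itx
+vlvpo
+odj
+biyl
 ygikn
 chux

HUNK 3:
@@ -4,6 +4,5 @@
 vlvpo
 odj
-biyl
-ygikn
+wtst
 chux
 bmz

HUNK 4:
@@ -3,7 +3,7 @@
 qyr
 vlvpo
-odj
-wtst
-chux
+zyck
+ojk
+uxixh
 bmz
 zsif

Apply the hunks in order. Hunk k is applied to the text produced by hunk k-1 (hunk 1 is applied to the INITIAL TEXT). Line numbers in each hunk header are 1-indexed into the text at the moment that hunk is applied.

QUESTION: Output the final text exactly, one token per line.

Hunk 1: at line 2 remove [ifa] add [qyr,rfcea] -> 10 lines: dfy qpji qyr rfcea itx ygikn chux bmz zsif expww
Hunk 2: at line 2 remove [rfcea,itx] add [vlvpo,odj,biyl] -> 11 lines: dfy qpji qyr vlvpo odj biyl ygikn chux bmz zsif expww
Hunk 3: at line 4 remove [biyl,ygikn] add [wtst] -> 10 lines: dfy qpji qyr vlvpo odj wtst chux bmz zsif expww
Hunk 4: at line 3 remove [odj,wtst,chux] add [zyck,ojk,uxixh] -> 10 lines: dfy qpji qyr vlvpo zyck ojk uxixh bmz zsif expww

Answer: dfy
qpji
qyr
vlvpo
zyck
ojk
uxixh
bmz
zsif
expww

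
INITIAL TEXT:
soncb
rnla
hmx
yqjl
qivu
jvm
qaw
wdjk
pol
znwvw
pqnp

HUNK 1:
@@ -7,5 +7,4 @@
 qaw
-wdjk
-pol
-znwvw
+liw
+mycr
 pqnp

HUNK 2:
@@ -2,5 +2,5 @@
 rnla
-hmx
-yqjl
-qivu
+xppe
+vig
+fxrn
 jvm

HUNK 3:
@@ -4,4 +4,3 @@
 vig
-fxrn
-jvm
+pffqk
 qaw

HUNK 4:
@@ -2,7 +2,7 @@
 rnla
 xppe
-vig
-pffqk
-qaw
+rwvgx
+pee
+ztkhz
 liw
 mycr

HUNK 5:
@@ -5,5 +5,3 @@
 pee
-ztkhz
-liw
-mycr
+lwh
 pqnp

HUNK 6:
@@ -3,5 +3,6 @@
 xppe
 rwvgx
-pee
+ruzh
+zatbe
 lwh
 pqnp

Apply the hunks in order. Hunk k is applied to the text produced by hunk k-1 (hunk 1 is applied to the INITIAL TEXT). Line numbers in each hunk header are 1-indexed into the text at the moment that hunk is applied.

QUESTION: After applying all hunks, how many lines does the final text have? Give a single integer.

Hunk 1: at line 7 remove [wdjk,pol,znwvw] add [liw,mycr] -> 10 lines: soncb rnla hmx yqjl qivu jvm qaw liw mycr pqnp
Hunk 2: at line 2 remove [hmx,yqjl,qivu] add [xppe,vig,fxrn] -> 10 lines: soncb rnla xppe vig fxrn jvm qaw liw mycr pqnp
Hunk 3: at line 4 remove [fxrn,jvm] add [pffqk] -> 9 lines: soncb rnla xppe vig pffqk qaw liw mycr pqnp
Hunk 4: at line 2 remove [vig,pffqk,qaw] add [rwvgx,pee,ztkhz] -> 9 lines: soncb rnla xppe rwvgx pee ztkhz liw mycr pqnp
Hunk 5: at line 5 remove [ztkhz,liw,mycr] add [lwh] -> 7 lines: soncb rnla xppe rwvgx pee lwh pqnp
Hunk 6: at line 3 remove [pee] add [ruzh,zatbe] -> 8 lines: soncb rnla xppe rwvgx ruzh zatbe lwh pqnp
Final line count: 8

Answer: 8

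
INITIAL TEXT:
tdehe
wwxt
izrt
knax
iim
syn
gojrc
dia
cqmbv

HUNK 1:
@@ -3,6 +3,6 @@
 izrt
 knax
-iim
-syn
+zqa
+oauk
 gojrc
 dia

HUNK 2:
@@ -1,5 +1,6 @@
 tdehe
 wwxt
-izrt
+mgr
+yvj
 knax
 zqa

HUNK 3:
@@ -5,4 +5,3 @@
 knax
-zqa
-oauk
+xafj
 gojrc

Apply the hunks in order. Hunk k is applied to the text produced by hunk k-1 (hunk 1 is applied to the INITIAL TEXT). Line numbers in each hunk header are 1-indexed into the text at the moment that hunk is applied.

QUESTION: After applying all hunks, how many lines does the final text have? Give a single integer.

Hunk 1: at line 3 remove [iim,syn] add [zqa,oauk] -> 9 lines: tdehe wwxt izrt knax zqa oauk gojrc dia cqmbv
Hunk 2: at line 1 remove [izrt] add [mgr,yvj] -> 10 lines: tdehe wwxt mgr yvj knax zqa oauk gojrc dia cqmbv
Hunk 3: at line 5 remove [zqa,oauk] add [xafj] -> 9 lines: tdehe wwxt mgr yvj knax xafj gojrc dia cqmbv
Final line count: 9

Answer: 9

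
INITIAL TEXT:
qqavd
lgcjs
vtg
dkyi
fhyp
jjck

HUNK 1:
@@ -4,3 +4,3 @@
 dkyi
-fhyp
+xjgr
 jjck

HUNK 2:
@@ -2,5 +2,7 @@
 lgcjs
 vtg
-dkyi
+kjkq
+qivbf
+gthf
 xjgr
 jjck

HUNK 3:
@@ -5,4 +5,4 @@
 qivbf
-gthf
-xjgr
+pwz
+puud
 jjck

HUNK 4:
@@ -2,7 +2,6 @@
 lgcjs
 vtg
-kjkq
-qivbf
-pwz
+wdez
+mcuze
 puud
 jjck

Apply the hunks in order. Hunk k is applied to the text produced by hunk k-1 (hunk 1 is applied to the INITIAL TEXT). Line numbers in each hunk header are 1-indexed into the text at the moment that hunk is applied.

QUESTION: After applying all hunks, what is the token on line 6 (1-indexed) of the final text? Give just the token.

Hunk 1: at line 4 remove [fhyp] add [xjgr] -> 6 lines: qqavd lgcjs vtg dkyi xjgr jjck
Hunk 2: at line 2 remove [dkyi] add [kjkq,qivbf,gthf] -> 8 lines: qqavd lgcjs vtg kjkq qivbf gthf xjgr jjck
Hunk 3: at line 5 remove [gthf,xjgr] add [pwz,puud] -> 8 lines: qqavd lgcjs vtg kjkq qivbf pwz puud jjck
Hunk 4: at line 2 remove [kjkq,qivbf,pwz] add [wdez,mcuze] -> 7 lines: qqavd lgcjs vtg wdez mcuze puud jjck
Final line 6: puud

Answer: puud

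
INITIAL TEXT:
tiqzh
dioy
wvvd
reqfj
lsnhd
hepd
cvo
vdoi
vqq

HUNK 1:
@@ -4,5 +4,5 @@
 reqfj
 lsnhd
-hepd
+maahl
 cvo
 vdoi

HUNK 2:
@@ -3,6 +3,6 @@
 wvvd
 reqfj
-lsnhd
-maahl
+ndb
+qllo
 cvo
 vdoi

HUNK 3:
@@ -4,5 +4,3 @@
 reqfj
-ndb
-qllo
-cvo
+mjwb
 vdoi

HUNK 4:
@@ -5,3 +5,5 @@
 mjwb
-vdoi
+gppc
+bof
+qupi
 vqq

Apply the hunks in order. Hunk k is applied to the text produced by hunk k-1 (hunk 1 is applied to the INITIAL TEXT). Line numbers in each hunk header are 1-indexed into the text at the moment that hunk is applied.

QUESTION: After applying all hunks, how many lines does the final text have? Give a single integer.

Answer: 9

Derivation:
Hunk 1: at line 4 remove [hepd] add [maahl] -> 9 lines: tiqzh dioy wvvd reqfj lsnhd maahl cvo vdoi vqq
Hunk 2: at line 3 remove [lsnhd,maahl] add [ndb,qllo] -> 9 lines: tiqzh dioy wvvd reqfj ndb qllo cvo vdoi vqq
Hunk 3: at line 4 remove [ndb,qllo,cvo] add [mjwb] -> 7 lines: tiqzh dioy wvvd reqfj mjwb vdoi vqq
Hunk 4: at line 5 remove [vdoi] add [gppc,bof,qupi] -> 9 lines: tiqzh dioy wvvd reqfj mjwb gppc bof qupi vqq
Final line count: 9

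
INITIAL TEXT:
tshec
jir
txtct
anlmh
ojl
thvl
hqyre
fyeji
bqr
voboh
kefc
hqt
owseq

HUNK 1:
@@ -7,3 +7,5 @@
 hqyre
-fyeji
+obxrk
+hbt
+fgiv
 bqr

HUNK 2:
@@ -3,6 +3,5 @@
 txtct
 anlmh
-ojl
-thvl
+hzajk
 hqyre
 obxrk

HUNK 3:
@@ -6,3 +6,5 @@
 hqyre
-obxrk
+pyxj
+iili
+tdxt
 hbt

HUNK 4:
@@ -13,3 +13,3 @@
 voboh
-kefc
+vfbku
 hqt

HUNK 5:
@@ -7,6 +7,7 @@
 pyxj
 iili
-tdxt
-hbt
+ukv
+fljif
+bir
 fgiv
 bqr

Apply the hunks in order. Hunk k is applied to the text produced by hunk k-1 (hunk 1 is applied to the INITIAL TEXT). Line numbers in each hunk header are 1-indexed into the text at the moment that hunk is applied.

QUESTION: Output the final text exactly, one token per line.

Answer: tshec
jir
txtct
anlmh
hzajk
hqyre
pyxj
iili
ukv
fljif
bir
fgiv
bqr
voboh
vfbku
hqt
owseq

Derivation:
Hunk 1: at line 7 remove [fyeji] add [obxrk,hbt,fgiv] -> 15 lines: tshec jir txtct anlmh ojl thvl hqyre obxrk hbt fgiv bqr voboh kefc hqt owseq
Hunk 2: at line 3 remove [ojl,thvl] add [hzajk] -> 14 lines: tshec jir txtct anlmh hzajk hqyre obxrk hbt fgiv bqr voboh kefc hqt owseq
Hunk 3: at line 6 remove [obxrk] add [pyxj,iili,tdxt] -> 16 lines: tshec jir txtct anlmh hzajk hqyre pyxj iili tdxt hbt fgiv bqr voboh kefc hqt owseq
Hunk 4: at line 13 remove [kefc] add [vfbku] -> 16 lines: tshec jir txtct anlmh hzajk hqyre pyxj iili tdxt hbt fgiv bqr voboh vfbku hqt owseq
Hunk 5: at line 7 remove [tdxt,hbt] add [ukv,fljif,bir] -> 17 lines: tshec jir txtct anlmh hzajk hqyre pyxj iili ukv fljif bir fgiv bqr voboh vfbku hqt owseq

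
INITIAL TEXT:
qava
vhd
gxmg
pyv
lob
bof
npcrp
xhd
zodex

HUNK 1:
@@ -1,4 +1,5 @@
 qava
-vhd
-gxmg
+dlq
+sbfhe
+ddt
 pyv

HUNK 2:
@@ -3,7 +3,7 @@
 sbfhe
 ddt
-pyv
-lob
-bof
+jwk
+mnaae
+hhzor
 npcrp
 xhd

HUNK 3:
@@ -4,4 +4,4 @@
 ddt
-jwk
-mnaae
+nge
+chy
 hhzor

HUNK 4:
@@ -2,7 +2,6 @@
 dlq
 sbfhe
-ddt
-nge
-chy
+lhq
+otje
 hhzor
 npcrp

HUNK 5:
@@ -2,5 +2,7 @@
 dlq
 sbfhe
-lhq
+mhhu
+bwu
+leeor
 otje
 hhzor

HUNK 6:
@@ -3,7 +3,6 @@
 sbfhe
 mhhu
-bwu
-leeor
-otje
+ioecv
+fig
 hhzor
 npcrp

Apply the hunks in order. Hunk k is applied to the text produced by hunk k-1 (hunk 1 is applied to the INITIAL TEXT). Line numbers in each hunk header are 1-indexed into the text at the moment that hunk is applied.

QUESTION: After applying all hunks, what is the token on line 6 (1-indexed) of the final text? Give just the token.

Hunk 1: at line 1 remove [vhd,gxmg] add [dlq,sbfhe,ddt] -> 10 lines: qava dlq sbfhe ddt pyv lob bof npcrp xhd zodex
Hunk 2: at line 3 remove [pyv,lob,bof] add [jwk,mnaae,hhzor] -> 10 lines: qava dlq sbfhe ddt jwk mnaae hhzor npcrp xhd zodex
Hunk 3: at line 4 remove [jwk,mnaae] add [nge,chy] -> 10 lines: qava dlq sbfhe ddt nge chy hhzor npcrp xhd zodex
Hunk 4: at line 2 remove [ddt,nge,chy] add [lhq,otje] -> 9 lines: qava dlq sbfhe lhq otje hhzor npcrp xhd zodex
Hunk 5: at line 2 remove [lhq] add [mhhu,bwu,leeor] -> 11 lines: qava dlq sbfhe mhhu bwu leeor otje hhzor npcrp xhd zodex
Hunk 6: at line 3 remove [bwu,leeor,otje] add [ioecv,fig] -> 10 lines: qava dlq sbfhe mhhu ioecv fig hhzor npcrp xhd zodex
Final line 6: fig

Answer: fig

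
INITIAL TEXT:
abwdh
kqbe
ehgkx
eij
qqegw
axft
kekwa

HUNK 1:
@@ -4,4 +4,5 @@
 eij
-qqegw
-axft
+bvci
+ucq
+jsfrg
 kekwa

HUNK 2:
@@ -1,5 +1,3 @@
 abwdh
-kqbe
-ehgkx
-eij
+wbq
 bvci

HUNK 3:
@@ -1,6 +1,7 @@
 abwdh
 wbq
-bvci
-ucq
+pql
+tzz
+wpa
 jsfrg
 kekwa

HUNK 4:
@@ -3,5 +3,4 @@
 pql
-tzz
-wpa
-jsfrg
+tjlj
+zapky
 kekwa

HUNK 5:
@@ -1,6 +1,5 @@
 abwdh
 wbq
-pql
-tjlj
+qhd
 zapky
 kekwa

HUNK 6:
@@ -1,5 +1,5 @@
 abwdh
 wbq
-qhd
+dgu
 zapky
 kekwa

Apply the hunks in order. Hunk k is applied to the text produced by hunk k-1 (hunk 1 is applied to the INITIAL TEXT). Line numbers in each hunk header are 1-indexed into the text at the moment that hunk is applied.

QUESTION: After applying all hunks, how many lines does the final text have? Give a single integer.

Hunk 1: at line 4 remove [qqegw,axft] add [bvci,ucq,jsfrg] -> 8 lines: abwdh kqbe ehgkx eij bvci ucq jsfrg kekwa
Hunk 2: at line 1 remove [kqbe,ehgkx,eij] add [wbq] -> 6 lines: abwdh wbq bvci ucq jsfrg kekwa
Hunk 3: at line 1 remove [bvci,ucq] add [pql,tzz,wpa] -> 7 lines: abwdh wbq pql tzz wpa jsfrg kekwa
Hunk 4: at line 3 remove [tzz,wpa,jsfrg] add [tjlj,zapky] -> 6 lines: abwdh wbq pql tjlj zapky kekwa
Hunk 5: at line 1 remove [pql,tjlj] add [qhd] -> 5 lines: abwdh wbq qhd zapky kekwa
Hunk 6: at line 1 remove [qhd] add [dgu] -> 5 lines: abwdh wbq dgu zapky kekwa
Final line count: 5

Answer: 5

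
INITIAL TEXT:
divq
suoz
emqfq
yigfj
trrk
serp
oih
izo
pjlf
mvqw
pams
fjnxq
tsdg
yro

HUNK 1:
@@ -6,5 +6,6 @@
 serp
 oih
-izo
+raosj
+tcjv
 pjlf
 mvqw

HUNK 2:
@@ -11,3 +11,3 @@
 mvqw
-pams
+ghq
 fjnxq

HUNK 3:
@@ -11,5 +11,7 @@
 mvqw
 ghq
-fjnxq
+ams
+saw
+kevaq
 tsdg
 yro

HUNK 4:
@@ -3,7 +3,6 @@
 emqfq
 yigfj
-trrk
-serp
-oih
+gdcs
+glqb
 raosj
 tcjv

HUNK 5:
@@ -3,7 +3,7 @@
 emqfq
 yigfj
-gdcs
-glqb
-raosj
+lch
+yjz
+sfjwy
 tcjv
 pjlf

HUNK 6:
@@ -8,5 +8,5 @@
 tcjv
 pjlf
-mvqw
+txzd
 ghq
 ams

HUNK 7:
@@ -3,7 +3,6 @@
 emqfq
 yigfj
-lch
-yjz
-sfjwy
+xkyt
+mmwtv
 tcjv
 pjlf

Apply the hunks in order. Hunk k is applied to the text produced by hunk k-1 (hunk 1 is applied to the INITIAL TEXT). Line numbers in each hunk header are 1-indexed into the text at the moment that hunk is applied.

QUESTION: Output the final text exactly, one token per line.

Answer: divq
suoz
emqfq
yigfj
xkyt
mmwtv
tcjv
pjlf
txzd
ghq
ams
saw
kevaq
tsdg
yro

Derivation:
Hunk 1: at line 6 remove [izo] add [raosj,tcjv] -> 15 lines: divq suoz emqfq yigfj trrk serp oih raosj tcjv pjlf mvqw pams fjnxq tsdg yro
Hunk 2: at line 11 remove [pams] add [ghq] -> 15 lines: divq suoz emqfq yigfj trrk serp oih raosj tcjv pjlf mvqw ghq fjnxq tsdg yro
Hunk 3: at line 11 remove [fjnxq] add [ams,saw,kevaq] -> 17 lines: divq suoz emqfq yigfj trrk serp oih raosj tcjv pjlf mvqw ghq ams saw kevaq tsdg yro
Hunk 4: at line 3 remove [trrk,serp,oih] add [gdcs,glqb] -> 16 lines: divq suoz emqfq yigfj gdcs glqb raosj tcjv pjlf mvqw ghq ams saw kevaq tsdg yro
Hunk 5: at line 3 remove [gdcs,glqb,raosj] add [lch,yjz,sfjwy] -> 16 lines: divq suoz emqfq yigfj lch yjz sfjwy tcjv pjlf mvqw ghq ams saw kevaq tsdg yro
Hunk 6: at line 8 remove [mvqw] add [txzd] -> 16 lines: divq suoz emqfq yigfj lch yjz sfjwy tcjv pjlf txzd ghq ams saw kevaq tsdg yro
Hunk 7: at line 3 remove [lch,yjz,sfjwy] add [xkyt,mmwtv] -> 15 lines: divq suoz emqfq yigfj xkyt mmwtv tcjv pjlf txzd ghq ams saw kevaq tsdg yro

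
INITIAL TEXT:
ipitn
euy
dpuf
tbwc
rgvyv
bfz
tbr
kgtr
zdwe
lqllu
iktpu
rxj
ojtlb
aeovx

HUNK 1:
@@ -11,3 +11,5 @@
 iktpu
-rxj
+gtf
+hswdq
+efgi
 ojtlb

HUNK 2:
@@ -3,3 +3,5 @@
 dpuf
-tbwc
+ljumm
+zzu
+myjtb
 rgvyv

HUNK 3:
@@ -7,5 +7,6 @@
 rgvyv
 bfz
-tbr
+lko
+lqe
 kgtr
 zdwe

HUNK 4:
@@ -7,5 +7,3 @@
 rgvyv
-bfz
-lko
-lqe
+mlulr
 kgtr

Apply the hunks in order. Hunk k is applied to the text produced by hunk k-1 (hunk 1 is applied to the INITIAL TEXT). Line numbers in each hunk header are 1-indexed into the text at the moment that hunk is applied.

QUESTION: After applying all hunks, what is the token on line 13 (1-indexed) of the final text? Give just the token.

Answer: gtf

Derivation:
Hunk 1: at line 11 remove [rxj] add [gtf,hswdq,efgi] -> 16 lines: ipitn euy dpuf tbwc rgvyv bfz tbr kgtr zdwe lqllu iktpu gtf hswdq efgi ojtlb aeovx
Hunk 2: at line 3 remove [tbwc] add [ljumm,zzu,myjtb] -> 18 lines: ipitn euy dpuf ljumm zzu myjtb rgvyv bfz tbr kgtr zdwe lqllu iktpu gtf hswdq efgi ojtlb aeovx
Hunk 3: at line 7 remove [tbr] add [lko,lqe] -> 19 lines: ipitn euy dpuf ljumm zzu myjtb rgvyv bfz lko lqe kgtr zdwe lqllu iktpu gtf hswdq efgi ojtlb aeovx
Hunk 4: at line 7 remove [bfz,lko,lqe] add [mlulr] -> 17 lines: ipitn euy dpuf ljumm zzu myjtb rgvyv mlulr kgtr zdwe lqllu iktpu gtf hswdq efgi ojtlb aeovx
Final line 13: gtf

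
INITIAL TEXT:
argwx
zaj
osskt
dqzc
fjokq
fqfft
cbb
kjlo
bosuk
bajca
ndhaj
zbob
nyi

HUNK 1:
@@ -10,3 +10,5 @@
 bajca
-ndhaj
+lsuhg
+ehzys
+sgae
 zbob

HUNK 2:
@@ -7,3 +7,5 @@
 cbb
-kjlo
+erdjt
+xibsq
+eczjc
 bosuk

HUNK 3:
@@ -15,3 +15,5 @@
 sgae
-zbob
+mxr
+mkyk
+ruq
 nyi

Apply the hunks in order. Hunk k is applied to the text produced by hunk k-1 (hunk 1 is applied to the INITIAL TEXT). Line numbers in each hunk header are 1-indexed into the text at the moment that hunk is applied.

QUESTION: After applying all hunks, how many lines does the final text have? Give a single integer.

Answer: 19

Derivation:
Hunk 1: at line 10 remove [ndhaj] add [lsuhg,ehzys,sgae] -> 15 lines: argwx zaj osskt dqzc fjokq fqfft cbb kjlo bosuk bajca lsuhg ehzys sgae zbob nyi
Hunk 2: at line 7 remove [kjlo] add [erdjt,xibsq,eczjc] -> 17 lines: argwx zaj osskt dqzc fjokq fqfft cbb erdjt xibsq eczjc bosuk bajca lsuhg ehzys sgae zbob nyi
Hunk 3: at line 15 remove [zbob] add [mxr,mkyk,ruq] -> 19 lines: argwx zaj osskt dqzc fjokq fqfft cbb erdjt xibsq eczjc bosuk bajca lsuhg ehzys sgae mxr mkyk ruq nyi
Final line count: 19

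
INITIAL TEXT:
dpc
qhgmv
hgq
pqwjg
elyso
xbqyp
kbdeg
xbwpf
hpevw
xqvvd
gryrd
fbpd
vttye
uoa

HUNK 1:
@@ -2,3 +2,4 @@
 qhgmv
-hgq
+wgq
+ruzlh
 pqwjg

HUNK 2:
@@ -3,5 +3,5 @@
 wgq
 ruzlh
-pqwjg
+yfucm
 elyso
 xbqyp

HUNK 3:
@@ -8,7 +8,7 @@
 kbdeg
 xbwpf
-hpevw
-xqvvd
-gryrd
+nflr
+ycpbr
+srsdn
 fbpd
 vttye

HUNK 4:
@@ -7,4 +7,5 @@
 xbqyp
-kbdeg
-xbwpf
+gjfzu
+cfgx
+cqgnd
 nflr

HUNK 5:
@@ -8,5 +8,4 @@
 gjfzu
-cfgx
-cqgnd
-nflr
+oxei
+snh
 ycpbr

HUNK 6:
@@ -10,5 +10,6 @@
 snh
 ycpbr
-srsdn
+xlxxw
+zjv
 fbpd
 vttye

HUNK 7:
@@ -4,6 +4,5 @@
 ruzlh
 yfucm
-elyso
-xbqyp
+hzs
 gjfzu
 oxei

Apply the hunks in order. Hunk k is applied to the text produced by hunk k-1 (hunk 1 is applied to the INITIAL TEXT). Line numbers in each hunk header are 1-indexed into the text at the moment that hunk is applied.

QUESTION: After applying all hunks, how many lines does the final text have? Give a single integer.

Hunk 1: at line 2 remove [hgq] add [wgq,ruzlh] -> 15 lines: dpc qhgmv wgq ruzlh pqwjg elyso xbqyp kbdeg xbwpf hpevw xqvvd gryrd fbpd vttye uoa
Hunk 2: at line 3 remove [pqwjg] add [yfucm] -> 15 lines: dpc qhgmv wgq ruzlh yfucm elyso xbqyp kbdeg xbwpf hpevw xqvvd gryrd fbpd vttye uoa
Hunk 3: at line 8 remove [hpevw,xqvvd,gryrd] add [nflr,ycpbr,srsdn] -> 15 lines: dpc qhgmv wgq ruzlh yfucm elyso xbqyp kbdeg xbwpf nflr ycpbr srsdn fbpd vttye uoa
Hunk 4: at line 7 remove [kbdeg,xbwpf] add [gjfzu,cfgx,cqgnd] -> 16 lines: dpc qhgmv wgq ruzlh yfucm elyso xbqyp gjfzu cfgx cqgnd nflr ycpbr srsdn fbpd vttye uoa
Hunk 5: at line 8 remove [cfgx,cqgnd,nflr] add [oxei,snh] -> 15 lines: dpc qhgmv wgq ruzlh yfucm elyso xbqyp gjfzu oxei snh ycpbr srsdn fbpd vttye uoa
Hunk 6: at line 10 remove [srsdn] add [xlxxw,zjv] -> 16 lines: dpc qhgmv wgq ruzlh yfucm elyso xbqyp gjfzu oxei snh ycpbr xlxxw zjv fbpd vttye uoa
Hunk 7: at line 4 remove [elyso,xbqyp] add [hzs] -> 15 lines: dpc qhgmv wgq ruzlh yfucm hzs gjfzu oxei snh ycpbr xlxxw zjv fbpd vttye uoa
Final line count: 15

Answer: 15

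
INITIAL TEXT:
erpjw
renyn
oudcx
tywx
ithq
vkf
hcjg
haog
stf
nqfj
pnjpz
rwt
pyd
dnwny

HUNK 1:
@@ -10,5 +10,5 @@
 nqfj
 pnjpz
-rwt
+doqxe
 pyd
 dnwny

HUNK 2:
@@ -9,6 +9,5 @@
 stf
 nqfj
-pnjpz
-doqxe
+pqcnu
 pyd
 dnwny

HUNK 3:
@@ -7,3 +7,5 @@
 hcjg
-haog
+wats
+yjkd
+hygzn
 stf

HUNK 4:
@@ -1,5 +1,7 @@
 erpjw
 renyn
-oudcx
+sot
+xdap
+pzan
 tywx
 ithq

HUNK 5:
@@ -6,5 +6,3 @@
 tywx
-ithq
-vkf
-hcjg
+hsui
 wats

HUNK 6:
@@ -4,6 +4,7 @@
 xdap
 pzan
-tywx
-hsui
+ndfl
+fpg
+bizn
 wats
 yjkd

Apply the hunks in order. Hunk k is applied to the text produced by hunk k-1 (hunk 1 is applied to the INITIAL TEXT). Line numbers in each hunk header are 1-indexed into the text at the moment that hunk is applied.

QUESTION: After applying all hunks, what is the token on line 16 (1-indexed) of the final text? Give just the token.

Answer: dnwny

Derivation:
Hunk 1: at line 10 remove [rwt] add [doqxe] -> 14 lines: erpjw renyn oudcx tywx ithq vkf hcjg haog stf nqfj pnjpz doqxe pyd dnwny
Hunk 2: at line 9 remove [pnjpz,doqxe] add [pqcnu] -> 13 lines: erpjw renyn oudcx tywx ithq vkf hcjg haog stf nqfj pqcnu pyd dnwny
Hunk 3: at line 7 remove [haog] add [wats,yjkd,hygzn] -> 15 lines: erpjw renyn oudcx tywx ithq vkf hcjg wats yjkd hygzn stf nqfj pqcnu pyd dnwny
Hunk 4: at line 1 remove [oudcx] add [sot,xdap,pzan] -> 17 lines: erpjw renyn sot xdap pzan tywx ithq vkf hcjg wats yjkd hygzn stf nqfj pqcnu pyd dnwny
Hunk 5: at line 6 remove [ithq,vkf,hcjg] add [hsui] -> 15 lines: erpjw renyn sot xdap pzan tywx hsui wats yjkd hygzn stf nqfj pqcnu pyd dnwny
Hunk 6: at line 4 remove [tywx,hsui] add [ndfl,fpg,bizn] -> 16 lines: erpjw renyn sot xdap pzan ndfl fpg bizn wats yjkd hygzn stf nqfj pqcnu pyd dnwny
Final line 16: dnwny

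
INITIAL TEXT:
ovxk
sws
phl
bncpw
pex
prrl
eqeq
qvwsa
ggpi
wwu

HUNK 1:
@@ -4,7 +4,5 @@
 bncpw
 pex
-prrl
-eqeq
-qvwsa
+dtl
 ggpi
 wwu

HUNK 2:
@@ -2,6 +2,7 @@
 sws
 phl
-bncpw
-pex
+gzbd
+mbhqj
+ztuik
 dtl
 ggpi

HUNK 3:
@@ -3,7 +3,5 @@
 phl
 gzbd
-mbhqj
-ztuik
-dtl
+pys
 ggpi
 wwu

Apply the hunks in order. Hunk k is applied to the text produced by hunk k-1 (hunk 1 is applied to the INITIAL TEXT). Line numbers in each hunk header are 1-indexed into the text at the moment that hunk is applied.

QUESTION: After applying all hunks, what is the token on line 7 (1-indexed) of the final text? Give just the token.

Hunk 1: at line 4 remove [prrl,eqeq,qvwsa] add [dtl] -> 8 lines: ovxk sws phl bncpw pex dtl ggpi wwu
Hunk 2: at line 2 remove [bncpw,pex] add [gzbd,mbhqj,ztuik] -> 9 lines: ovxk sws phl gzbd mbhqj ztuik dtl ggpi wwu
Hunk 3: at line 3 remove [mbhqj,ztuik,dtl] add [pys] -> 7 lines: ovxk sws phl gzbd pys ggpi wwu
Final line 7: wwu

Answer: wwu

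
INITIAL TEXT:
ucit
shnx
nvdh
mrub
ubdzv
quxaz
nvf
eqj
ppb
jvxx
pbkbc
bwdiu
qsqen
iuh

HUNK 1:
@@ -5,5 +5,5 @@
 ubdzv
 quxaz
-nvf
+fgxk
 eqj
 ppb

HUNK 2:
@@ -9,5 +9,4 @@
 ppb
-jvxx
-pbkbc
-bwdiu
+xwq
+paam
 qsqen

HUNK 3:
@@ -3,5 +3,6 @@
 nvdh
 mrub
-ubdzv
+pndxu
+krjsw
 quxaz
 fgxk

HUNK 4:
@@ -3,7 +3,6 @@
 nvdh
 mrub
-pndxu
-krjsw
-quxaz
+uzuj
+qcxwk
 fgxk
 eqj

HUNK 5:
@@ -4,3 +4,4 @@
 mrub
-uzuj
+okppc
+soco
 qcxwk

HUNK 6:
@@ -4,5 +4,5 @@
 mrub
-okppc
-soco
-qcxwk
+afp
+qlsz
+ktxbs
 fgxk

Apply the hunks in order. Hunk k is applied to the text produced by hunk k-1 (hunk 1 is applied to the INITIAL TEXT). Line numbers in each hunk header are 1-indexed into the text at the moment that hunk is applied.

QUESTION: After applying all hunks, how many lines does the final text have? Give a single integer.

Answer: 14

Derivation:
Hunk 1: at line 5 remove [nvf] add [fgxk] -> 14 lines: ucit shnx nvdh mrub ubdzv quxaz fgxk eqj ppb jvxx pbkbc bwdiu qsqen iuh
Hunk 2: at line 9 remove [jvxx,pbkbc,bwdiu] add [xwq,paam] -> 13 lines: ucit shnx nvdh mrub ubdzv quxaz fgxk eqj ppb xwq paam qsqen iuh
Hunk 3: at line 3 remove [ubdzv] add [pndxu,krjsw] -> 14 lines: ucit shnx nvdh mrub pndxu krjsw quxaz fgxk eqj ppb xwq paam qsqen iuh
Hunk 4: at line 3 remove [pndxu,krjsw,quxaz] add [uzuj,qcxwk] -> 13 lines: ucit shnx nvdh mrub uzuj qcxwk fgxk eqj ppb xwq paam qsqen iuh
Hunk 5: at line 4 remove [uzuj] add [okppc,soco] -> 14 lines: ucit shnx nvdh mrub okppc soco qcxwk fgxk eqj ppb xwq paam qsqen iuh
Hunk 6: at line 4 remove [okppc,soco,qcxwk] add [afp,qlsz,ktxbs] -> 14 lines: ucit shnx nvdh mrub afp qlsz ktxbs fgxk eqj ppb xwq paam qsqen iuh
Final line count: 14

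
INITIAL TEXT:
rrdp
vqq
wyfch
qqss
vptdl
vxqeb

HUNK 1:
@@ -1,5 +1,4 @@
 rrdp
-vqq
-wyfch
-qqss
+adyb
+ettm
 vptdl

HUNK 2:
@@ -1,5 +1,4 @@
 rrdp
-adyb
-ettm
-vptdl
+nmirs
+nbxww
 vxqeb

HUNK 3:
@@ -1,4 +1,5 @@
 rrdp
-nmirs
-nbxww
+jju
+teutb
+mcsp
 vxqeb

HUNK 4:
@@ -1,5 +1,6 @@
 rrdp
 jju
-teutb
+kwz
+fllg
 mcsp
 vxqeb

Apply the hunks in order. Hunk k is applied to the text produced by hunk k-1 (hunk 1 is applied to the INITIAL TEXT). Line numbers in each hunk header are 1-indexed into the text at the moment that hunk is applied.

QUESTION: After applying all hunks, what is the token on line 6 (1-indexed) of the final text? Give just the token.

Hunk 1: at line 1 remove [vqq,wyfch,qqss] add [adyb,ettm] -> 5 lines: rrdp adyb ettm vptdl vxqeb
Hunk 2: at line 1 remove [adyb,ettm,vptdl] add [nmirs,nbxww] -> 4 lines: rrdp nmirs nbxww vxqeb
Hunk 3: at line 1 remove [nmirs,nbxww] add [jju,teutb,mcsp] -> 5 lines: rrdp jju teutb mcsp vxqeb
Hunk 4: at line 1 remove [teutb] add [kwz,fllg] -> 6 lines: rrdp jju kwz fllg mcsp vxqeb
Final line 6: vxqeb

Answer: vxqeb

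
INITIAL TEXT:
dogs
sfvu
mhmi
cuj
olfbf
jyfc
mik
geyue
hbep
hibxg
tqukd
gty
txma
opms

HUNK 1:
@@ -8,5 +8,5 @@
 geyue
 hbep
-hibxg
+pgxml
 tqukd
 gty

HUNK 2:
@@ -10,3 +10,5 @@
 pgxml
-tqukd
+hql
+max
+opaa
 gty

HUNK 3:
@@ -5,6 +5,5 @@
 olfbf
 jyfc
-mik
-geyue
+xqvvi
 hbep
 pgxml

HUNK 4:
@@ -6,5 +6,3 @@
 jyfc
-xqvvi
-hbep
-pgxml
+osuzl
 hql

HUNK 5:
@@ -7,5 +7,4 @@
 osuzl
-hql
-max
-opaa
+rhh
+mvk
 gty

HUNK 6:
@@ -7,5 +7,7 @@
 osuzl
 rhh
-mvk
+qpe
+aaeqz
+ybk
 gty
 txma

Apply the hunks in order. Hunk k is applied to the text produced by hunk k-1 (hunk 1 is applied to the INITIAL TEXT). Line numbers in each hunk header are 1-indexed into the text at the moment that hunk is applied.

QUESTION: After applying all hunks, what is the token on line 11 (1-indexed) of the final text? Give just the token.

Hunk 1: at line 8 remove [hibxg] add [pgxml] -> 14 lines: dogs sfvu mhmi cuj olfbf jyfc mik geyue hbep pgxml tqukd gty txma opms
Hunk 2: at line 10 remove [tqukd] add [hql,max,opaa] -> 16 lines: dogs sfvu mhmi cuj olfbf jyfc mik geyue hbep pgxml hql max opaa gty txma opms
Hunk 3: at line 5 remove [mik,geyue] add [xqvvi] -> 15 lines: dogs sfvu mhmi cuj olfbf jyfc xqvvi hbep pgxml hql max opaa gty txma opms
Hunk 4: at line 6 remove [xqvvi,hbep,pgxml] add [osuzl] -> 13 lines: dogs sfvu mhmi cuj olfbf jyfc osuzl hql max opaa gty txma opms
Hunk 5: at line 7 remove [hql,max,opaa] add [rhh,mvk] -> 12 lines: dogs sfvu mhmi cuj olfbf jyfc osuzl rhh mvk gty txma opms
Hunk 6: at line 7 remove [mvk] add [qpe,aaeqz,ybk] -> 14 lines: dogs sfvu mhmi cuj olfbf jyfc osuzl rhh qpe aaeqz ybk gty txma opms
Final line 11: ybk

Answer: ybk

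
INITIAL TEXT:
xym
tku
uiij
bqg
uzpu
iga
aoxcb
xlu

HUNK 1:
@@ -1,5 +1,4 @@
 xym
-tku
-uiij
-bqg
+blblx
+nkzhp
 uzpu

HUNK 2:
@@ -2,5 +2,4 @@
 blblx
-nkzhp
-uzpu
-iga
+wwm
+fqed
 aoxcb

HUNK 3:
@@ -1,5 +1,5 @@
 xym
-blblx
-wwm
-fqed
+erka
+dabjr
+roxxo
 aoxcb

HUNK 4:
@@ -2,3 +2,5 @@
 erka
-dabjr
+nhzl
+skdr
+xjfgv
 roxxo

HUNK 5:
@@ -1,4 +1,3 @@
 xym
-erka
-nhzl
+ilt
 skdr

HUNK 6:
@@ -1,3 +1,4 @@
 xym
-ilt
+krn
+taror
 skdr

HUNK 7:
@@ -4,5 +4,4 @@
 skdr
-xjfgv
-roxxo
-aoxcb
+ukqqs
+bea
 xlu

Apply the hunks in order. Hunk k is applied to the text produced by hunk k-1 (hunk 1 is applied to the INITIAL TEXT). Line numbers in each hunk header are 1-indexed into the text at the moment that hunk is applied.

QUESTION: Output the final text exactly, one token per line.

Answer: xym
krn
taror
skdr
ukqqs
bea
xlu

Derivation:
Hunk 1: at line 1 remove [tku,uiij,bqg] add [blblx,nkzhp] -> 7 lines: xym blblx nkzhp uzpu iga aoxcb xlu
Hunk 2: at line 2 remove [nkzhp,uzpu,iga] add [wwm,fqed] -> 6 lines: xym blblx wwm fqed aoxcb xlu
Hunk 3: at line 1 remove [blblx,wwm,fqed] add [erka,dabjr,roxxo] -> 6 lines: xym erka dabjr roxxo aoxcb xlu
Hunk 4: at line 2 remove [dabjr] add [nhzl,skdr,xjfgv] -> 8 lines: xym erka nhzl skdr xjfgv roxxo aoxcb xlu
Hunk 5: at line 1 remove [erka,nhzl] add [ilt] -> 7 lines: xym ilt skdr xjfgv roxxo aoxcb xlu
Hunk 6: at line 1 remove [ilt] add [krn,taror] -> 8 lines: xym krn taror skdr xjfgv roxxo aoxcb xlu
Hunk 7: at line 4 remove [xjfgv,roxxo,aoxcb] add [ukqqs,bea] -> 7 lines: xym krn taror skdr ukqqs bea xlu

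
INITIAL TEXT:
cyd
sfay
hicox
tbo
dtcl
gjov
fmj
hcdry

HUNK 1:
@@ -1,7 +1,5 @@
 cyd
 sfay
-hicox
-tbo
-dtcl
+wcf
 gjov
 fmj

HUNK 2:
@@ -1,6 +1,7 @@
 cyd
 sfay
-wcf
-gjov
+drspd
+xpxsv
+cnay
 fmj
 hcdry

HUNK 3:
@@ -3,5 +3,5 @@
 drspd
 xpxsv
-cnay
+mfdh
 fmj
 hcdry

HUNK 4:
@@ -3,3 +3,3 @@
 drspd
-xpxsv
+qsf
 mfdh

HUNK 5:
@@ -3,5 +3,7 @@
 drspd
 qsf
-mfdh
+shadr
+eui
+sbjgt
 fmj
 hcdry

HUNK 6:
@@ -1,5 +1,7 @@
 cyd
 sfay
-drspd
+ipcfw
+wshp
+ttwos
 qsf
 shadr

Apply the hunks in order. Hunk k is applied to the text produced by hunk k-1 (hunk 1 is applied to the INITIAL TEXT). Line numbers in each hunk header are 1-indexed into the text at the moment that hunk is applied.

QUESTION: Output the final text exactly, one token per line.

Answer: cyd
sfay
ipcfw
wshp
ttwos
qsf
shadr
eui
sbjgt
fmj
hcdry

Derivation:
Hunk 1: at line 1 remove [hicox,tbo,dtcl] add [wcf] -> 6 lines: cyd sfay wcf gjov fmj hcdry
Hunk 2: at line 1 remove [wcf,gjov] add [drspd,xpxsv,cnay] -> 7 lines: cyd sfay drspd xpxsv cnay fmj hcdry
Hunk 3: at line 3 remove [cnay] add [mfdh] -> 7 lines: cyd sfay drspd xpxsv mfdh fmj hcdry
Hunk 4: at line 3 remove [xpxsv] add [qsf] -> 7 lines: cyd sfay drspd qsf mfdh fmj hcdry
Hunk 5: at line 3 remove [mfdh] add [shadr,eui,sbjgt] -> 9 lines: cyd sfay drspd qsf shadr eui sbjgt fmj hcdry
Hunk 6: at line 1 remove [drspd] add [ipcfw,wshp,ttwos] -> 11 lines: cyd sfay ipcfw wshp ttwos qsf shadr eui sbjgt fmj hcdry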